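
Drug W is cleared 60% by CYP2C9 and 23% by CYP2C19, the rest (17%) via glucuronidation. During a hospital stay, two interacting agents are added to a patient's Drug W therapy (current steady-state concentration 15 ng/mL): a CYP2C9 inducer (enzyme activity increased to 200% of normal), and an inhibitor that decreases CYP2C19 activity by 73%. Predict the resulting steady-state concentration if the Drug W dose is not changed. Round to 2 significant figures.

The CYP2C9 pathway (60% of clearance) increases to 2× activity: 0.6 × 2 = 1.2.
The CYP2C19 pathway (23% of clearance) is reduced to 0.27× activity: 0.23 × 0.27 = 0.0621.
Non-CYP routes (17%) are unchanged.
CL_new/CL_old = 1.2 + 0.0621 + 0.17 = 1.4321.
New steady-state concentration = 15 / 1.4321 = 10 ng/mL (concentration scales inversely with clearance).

10 ng/mL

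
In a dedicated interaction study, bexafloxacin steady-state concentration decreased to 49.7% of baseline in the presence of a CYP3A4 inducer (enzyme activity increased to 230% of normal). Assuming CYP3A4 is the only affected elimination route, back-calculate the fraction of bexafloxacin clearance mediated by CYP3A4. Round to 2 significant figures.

CL'/CL = 1 / 0.497 = 2.012
2.3·fm + (1 − fm) = 2.012
fm = (2.012 − 1) / (2.3 − 1) = 0.78

0.78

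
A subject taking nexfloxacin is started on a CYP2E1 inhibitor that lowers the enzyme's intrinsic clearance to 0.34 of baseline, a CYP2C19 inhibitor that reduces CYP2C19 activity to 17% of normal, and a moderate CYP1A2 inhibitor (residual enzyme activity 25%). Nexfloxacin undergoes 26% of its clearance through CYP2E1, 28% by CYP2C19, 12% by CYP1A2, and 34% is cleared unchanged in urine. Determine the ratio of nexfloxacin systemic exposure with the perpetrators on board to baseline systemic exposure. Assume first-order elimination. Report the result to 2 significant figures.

The CYP2E1 pathway (26% of clearance) falls to 0.34× activity: 0.26 × 0.34 = 0.0884.
The CYP2C19 pathway (28% of clearance) falls to 0.17× activity: 0.28 × 0.17 = 0.0476.
The CYP1A2 pathway (12% of clearance) drops to 0.25× activity: 0.12 × 0.25 = 0.03.
Non-CYP routes (34%) are unchanged.
Relative clearance = 0.0884 + 0.0476 + 0.03 + 0.34 = 0.506.
Because systemic exposure varies inversely with clearance, the combined effect is 1 / 0.506 = 2.0.

2.0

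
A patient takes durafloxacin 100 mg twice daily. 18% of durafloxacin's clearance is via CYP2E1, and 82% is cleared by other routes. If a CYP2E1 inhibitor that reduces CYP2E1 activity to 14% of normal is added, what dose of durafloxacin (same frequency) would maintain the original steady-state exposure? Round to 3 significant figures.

84.5 mg

The CYP2E1 pathway (18% of clearance) drops to 0.14× activity: 0.18 × 0.14 = 0.0252.
Non-CYP routes (82%) are unchanged.
New clearance relative to baseline: 0.0252 + 0.82 = 0.8452.
Css,avg = (dose rate)/CL, so holding Css fixed requires dose ∝ CL: 100 × 0.8452 = 84.5 mg.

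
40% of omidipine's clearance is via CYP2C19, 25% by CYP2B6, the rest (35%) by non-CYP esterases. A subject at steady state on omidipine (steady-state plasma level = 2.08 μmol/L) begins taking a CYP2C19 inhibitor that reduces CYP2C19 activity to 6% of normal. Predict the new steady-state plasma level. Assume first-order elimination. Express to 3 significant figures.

The CYP2C19 pathway (40% of clearance) falls to 0.06× activity: 0.4 × 0.06 = 0.024.
CYP2B6 (25%) and the residual 35% are unaffected.
New clearance relative to baseline: 0.024 + 0.25 + 0.35 = 0.624.
With dosing unchanged, steady-state plasma level scales as 1/CL: 2.08 / 0.624 = 3.33 μmol/L.

3.33 μmol/L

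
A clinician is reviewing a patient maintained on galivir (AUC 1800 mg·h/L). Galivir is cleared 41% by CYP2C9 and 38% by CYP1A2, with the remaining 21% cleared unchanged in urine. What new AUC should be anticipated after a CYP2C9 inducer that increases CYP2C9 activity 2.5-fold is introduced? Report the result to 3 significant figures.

CYP2C9: 0.41 × 2.5 = 1.025
CYP1A2: 0.38 (unchanged)
Other: 0.21 (unchanged)
Relative clearance = 1.025 + 0.38 + 0.21 = 1.615.
AUC ∝ 1/CL, so new value = 1800 / 1.615 = 1.11 × 10³ mg·h/L.

1.11 × 10³ mg·h/L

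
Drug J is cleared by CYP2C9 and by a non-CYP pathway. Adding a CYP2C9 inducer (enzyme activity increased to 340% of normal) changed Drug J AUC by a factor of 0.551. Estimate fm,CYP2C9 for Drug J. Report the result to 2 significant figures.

0.34

CL'/CL = 1 / 0.551 = 1.815
3.4·fm + (1 − fm) = 1.815
fm = (1.815 − 1) / (3.4 − 1) = 0.34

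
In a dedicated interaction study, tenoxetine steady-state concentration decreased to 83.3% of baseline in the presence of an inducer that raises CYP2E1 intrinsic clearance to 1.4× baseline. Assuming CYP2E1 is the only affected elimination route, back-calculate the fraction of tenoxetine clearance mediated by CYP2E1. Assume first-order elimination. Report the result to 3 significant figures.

0.501

Write x for the fraction cleared via CYP2E1. The observed steady-state concentration change means clearance rose to 1/0.833 = 1.2 of baseline.
Only the CYP2E1 route changed, so 1.2 = x·1.4 + (1 − x), giving x = 0.501.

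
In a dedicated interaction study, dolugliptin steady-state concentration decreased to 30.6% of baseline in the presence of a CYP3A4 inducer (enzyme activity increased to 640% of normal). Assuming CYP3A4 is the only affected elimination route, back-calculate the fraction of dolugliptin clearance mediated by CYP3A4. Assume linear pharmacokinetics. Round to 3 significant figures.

0.420

CL'/CL = 1 / 0.306 = 3.268
6.4·fm + (1 − fm) = 3.268
fm = (3.268 − 1) / (6.4 − 1) = 0.420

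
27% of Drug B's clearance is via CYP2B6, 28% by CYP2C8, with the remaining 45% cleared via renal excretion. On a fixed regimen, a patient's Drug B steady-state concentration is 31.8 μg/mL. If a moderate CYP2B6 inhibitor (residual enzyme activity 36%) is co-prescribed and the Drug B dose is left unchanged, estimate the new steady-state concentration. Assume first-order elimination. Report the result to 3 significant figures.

The CYP2B6 pathway (27% of clearance) drops to 0.36× activity: 0.27 × 0.36 = 0.0972.
CYP2C8 (28%) and the residual 45% are unaffected.
New clearance relative to baseline: 0.0972 + 0.28 + 0.45 = 0.8272.
Steady-state concentration ∝ 1/CL, so new value = 31.8 / 0.8272 = 38.4 μg/mL.

38.4 μg/mL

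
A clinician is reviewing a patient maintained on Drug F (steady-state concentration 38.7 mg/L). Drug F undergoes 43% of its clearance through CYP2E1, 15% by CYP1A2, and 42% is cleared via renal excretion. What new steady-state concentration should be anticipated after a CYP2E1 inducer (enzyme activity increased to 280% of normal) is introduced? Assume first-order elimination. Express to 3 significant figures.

CYP2E1: 0.43 × 2.8 = 1.204
CYP1A2: 0.15 (unchanged)
Other: 0.42 (unchanged)
Relative clearance = 1.204 + 0.15 + 0.42 = 1.774.
New steady-state concentration = baseline ÷ relative clearance = 38.7 / 1.774 = 21.8 mg/L.

21.8 mg/L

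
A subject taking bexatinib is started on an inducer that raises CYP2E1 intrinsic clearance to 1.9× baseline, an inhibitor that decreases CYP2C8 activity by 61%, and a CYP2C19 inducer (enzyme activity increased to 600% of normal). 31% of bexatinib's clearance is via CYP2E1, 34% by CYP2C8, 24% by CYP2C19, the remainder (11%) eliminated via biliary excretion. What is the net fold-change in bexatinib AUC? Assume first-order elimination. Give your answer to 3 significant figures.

CYP2E1: 0.31 × 1.9 = 0.589
CYP2C8: 0.34 × 0.39 = 0.1326
CYP2C19: 0.24 × 6 = 1.44
Other: 0.11 (unchanged)
CL_new/CL_old = 0.589 + 0.1326 + 1.44 + 0.11 = 2.2716.
Because AUC varies inversely with clearance, the combined effect is 1 / 2.2716 = 0.440.

0.440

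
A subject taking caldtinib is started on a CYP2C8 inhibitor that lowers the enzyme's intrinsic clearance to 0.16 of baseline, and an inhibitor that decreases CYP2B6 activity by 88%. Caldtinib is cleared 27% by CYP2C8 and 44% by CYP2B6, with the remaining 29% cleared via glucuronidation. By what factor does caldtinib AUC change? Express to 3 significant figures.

The CYP2C8 pathway (27% of clearance) drops to 0.16× activity: 0.27 × 0.16 = 0.0432.
The CYP2B6 pathway (44% of clearance) is reduced to 0.12× activity: 0.44 × 0.12 = 0.0528.
Non-CYP routes (29%) are unchanged.
CL_new/CL_old = 0.0432 + 0.0528 + 0.29 = 0.386.
Because AUC varies inversely with clearance, the combined effect is 1 / 0.386 = 2.59.

2.59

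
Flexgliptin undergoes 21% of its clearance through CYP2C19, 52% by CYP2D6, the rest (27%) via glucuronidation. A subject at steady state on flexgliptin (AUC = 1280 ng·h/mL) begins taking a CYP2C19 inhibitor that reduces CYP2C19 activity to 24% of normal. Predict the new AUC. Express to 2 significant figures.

1.5 × 10³ ng·h/mL

The CYP2C19 pathway (21% of clearance) is reduced to 0.24× activity: 0.21 × 0.24 = 0.0504.
CYP2D6 (52%) and the residual 27% are unaffected.
CL_new/CL_old = 0.0504 + 0.52 + 0.27 = 0.8404.
With dosing unchanged, AUC scales as 1/CL: 1280 / 0.8404 = 1.5 × 10³ ng·h/mL.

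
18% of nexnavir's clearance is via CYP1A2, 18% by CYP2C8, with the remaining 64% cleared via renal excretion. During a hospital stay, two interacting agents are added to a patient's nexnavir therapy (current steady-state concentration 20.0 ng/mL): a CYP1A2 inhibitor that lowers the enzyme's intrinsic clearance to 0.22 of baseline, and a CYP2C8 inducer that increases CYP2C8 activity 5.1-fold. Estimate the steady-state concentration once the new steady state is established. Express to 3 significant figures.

12.5 ng/mL

The CYP1A2 pathway (18% of clearance) is reduced to 0.22× activity: 0.18 × 0.22 = 0.0396.
The CYP2C8 pathway (18% of clearance) is boosted to 5.1× activity: 0.18 × 5.1 = 0.918.
Non-CYP routes (64%) are unchanged.
Relative clearance = 0.0396 + 0.918 + 0.64 = 1.5976.
Dividing the baseline by the relative clearance: 20.0 / 1.5976 = 12.5 ng/mL.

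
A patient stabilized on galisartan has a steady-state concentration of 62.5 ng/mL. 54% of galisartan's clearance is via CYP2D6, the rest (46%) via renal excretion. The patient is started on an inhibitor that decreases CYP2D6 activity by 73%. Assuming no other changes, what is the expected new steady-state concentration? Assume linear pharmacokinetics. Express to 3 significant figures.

The CYP2D6 pathway (54% of clearance) drops to 0.27× activity: 0.54 × 0.27 = 0.1458.
Non-CYP routes (46%) are unchanged.
New clearance relative to baseline: 0.1458 + 0.46 = 0.6058.
New steady-state concentration = baseline ÷ relative clearance = 62.5 / 0.6058 = 103 ng/mL.

103 ng/mL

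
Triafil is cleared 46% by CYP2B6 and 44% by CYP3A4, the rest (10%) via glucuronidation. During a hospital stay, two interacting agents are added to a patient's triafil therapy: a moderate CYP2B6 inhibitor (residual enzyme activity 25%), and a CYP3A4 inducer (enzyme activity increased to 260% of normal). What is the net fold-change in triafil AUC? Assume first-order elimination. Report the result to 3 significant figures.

The CYP2B6 pathway (46% of clearance) drops to 0.25× activity: 0.46 × 0.25 = 0.115.
The CYP3A4 pathway (44% of clearance) rises to 2.6× activity: 0.44 × 2.6 = 1.144.
Non-CYP routes (10%) are unchanged.
New clearance relative to baseline: 0.115 + 1.144 + 0.1 = 1.359.
Net AUC ratio = 1 / 1.359 = 0.736.

0.736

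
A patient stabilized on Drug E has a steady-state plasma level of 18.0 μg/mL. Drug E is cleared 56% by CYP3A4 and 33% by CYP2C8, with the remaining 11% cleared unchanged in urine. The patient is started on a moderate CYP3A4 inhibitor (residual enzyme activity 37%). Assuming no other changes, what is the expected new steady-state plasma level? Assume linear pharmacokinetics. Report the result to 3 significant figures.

CYP3A4: 0.56 × 0.37 = 0.2072
CYP2C8: 0.33 (unchanged)
Other: 0.11 (unchanged)
Relative clearance = 0.2072 + 0.33 + 0.11 = 0.6472.
New steady-state plasma level = baseline ÷ relative clearance = 18.0 / 0.6472 = 27.8 μg/mL.

27.8 μg/mL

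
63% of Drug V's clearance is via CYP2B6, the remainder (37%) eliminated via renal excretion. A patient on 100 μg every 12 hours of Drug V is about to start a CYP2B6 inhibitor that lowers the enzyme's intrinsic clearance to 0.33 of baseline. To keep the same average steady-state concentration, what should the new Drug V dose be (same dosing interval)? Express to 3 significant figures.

57.8 μg

The CYP2B6 pathway (63% of clearance) falls to 0.33× activity: 0.63 × 0.33 = 0.2079.
The remaining 37% of clearance is unaffected.
CL_new/CL_old = 0.2079 + 0.37 = 0.5779.
To maintain the same steady-state level, dose must scale with clearance: new dose = 100 × 0.5779 = 57.8 μg.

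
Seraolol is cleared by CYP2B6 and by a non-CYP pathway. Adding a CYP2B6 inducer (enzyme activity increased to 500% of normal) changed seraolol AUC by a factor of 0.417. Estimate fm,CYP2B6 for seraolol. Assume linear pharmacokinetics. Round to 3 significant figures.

0.350

Let fm be the CYP2B6 fraction. New clearance relative to baseline = fm × 5 + (1 − fm).
AUC ratio = 1 / (new CL fraction), so new CL fraction = 1 / 0.417 = 2.398.
fm × 5 + 1 − fm = 2.398  ⇒  fm × (5 − 1) = 1.398  ⇒  fm = 0.350.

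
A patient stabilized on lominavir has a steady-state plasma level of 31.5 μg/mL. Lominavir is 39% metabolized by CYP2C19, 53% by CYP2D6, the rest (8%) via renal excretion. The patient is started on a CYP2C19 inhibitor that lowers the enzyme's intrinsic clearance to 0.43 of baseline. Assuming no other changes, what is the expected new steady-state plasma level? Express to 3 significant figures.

The CYP2C19 pathway (39% of clearance) drops to 0.43× activity: 0.39 × 0.43 = 0.1677.
CYP2D6 (53%) and the residual 8% are unaffected.
Relative clearance = 0.1677 + 0.53 + 0.08 = 0.7777.
Steady-state plasma level ∝ 1/CL, so new value = 31.5 / 0.7777 = 40.5 μg/mL.

40.5 μg/mL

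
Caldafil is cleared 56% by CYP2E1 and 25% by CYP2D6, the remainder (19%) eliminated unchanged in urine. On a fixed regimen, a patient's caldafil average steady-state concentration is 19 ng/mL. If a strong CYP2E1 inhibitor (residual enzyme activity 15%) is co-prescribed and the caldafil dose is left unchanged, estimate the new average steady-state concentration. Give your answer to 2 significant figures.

36 ng/mL

The CYP2E1 pathway (56% of clearance) is reduced to 0.15× activity: 0.56 × 0.15 = 0.084.
CYP2D6 (25%) and the residual 19% are unaffected.
CL_new/CL_old = 0.084 + 0.25 + 0.19 = 0.524.
With dosing unchanged, average steady-state concentration scales as 1/CL: 19 / 0.524 = 36 ng/mL.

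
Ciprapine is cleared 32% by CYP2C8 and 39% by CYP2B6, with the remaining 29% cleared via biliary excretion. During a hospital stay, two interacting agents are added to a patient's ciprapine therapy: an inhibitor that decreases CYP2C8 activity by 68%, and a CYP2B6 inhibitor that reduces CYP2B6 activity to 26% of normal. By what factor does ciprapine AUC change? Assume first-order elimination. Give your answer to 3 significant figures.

CYP2C8: 0.32 × 0.32 = 0.1024
CYP2B6: 0.39 × 0.26 = 0.1014
Other: 0.29 (unchanged)
CL_new/CL_old = 0.1024 + 0.1014 + 0.29 = 0.4938.
Net AUC ratio = 1 / 0.4938 = 2.03.

2.03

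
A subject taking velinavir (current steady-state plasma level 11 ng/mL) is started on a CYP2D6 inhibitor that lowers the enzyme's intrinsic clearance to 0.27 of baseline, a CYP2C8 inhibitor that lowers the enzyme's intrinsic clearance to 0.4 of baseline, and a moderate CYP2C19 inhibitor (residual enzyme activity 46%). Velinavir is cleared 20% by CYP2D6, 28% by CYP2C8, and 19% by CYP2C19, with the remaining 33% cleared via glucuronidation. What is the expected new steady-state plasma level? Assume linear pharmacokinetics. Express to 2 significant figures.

CYP2D6: 0.2 × 0.27 = 0.054
CYP2C8: 0.28 × 0.4 = 0.112
CYP2C19: 0.19 × 0.46 = 0.0874
Other: 0.33 (unchanged)
CL_new/CL_old = 0.054 + 0.112 + 0.0874 + 0.33 = 0.5834.
New steady-state plasma level = 11 / 0.5834 = 19 ng/mL (concentration scales inversely with clearance).

19 ng/mL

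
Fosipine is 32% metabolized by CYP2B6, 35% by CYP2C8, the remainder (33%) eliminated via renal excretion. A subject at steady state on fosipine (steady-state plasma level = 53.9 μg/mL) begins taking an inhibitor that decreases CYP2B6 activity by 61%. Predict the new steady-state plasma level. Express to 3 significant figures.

67.0 μg/mL

The CYP2B6 pathway (32% of clearance) is reduced to 0.39× activity: 0.32 × 0.39 = 0.1248.
CYP2C8 (35%) and the residual 33% are unaffected.
CL_new/CL_old = 0.1248 + 0.35 + 0.33 = 0.8048.
Steady-state plasma level ∝ 1/CL, so new value = 53.9 / 0.8048 = 67.0 μg/mL.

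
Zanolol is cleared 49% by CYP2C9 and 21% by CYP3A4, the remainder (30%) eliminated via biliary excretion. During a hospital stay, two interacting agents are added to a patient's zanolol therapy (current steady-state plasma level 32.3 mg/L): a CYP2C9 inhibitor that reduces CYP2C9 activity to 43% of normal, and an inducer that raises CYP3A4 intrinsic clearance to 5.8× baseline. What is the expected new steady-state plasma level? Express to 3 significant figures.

The CYP2C9 pathway (49% of clearance) is reduced to 0.43× activity: 0.49 × 0.43 = 0.2107.
The CYP3A4 pathway (21% of clearance) increases to 5.8× activity: 0.21 × 5.8 = 1.218.
The remaining 30% of clearance is unaffected.
Relative clearance = 0.2107 + 1.218 + 0.3 = 1.7287.
Dividing the baseline by the relative clearance: 32.3 / 1.7287 = 18.7 mg/L.

18.7 mg/L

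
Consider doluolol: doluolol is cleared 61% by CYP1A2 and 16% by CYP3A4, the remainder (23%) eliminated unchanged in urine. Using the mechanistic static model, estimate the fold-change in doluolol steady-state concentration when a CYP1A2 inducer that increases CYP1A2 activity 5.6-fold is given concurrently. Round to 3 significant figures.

The CYP1A2 pathway (61% of clearance) increases to 5.6× activity: 0.61 × 5.6 = 3.416.
CYP3A4 (16%) and the residual 23% are unaffected.
Relative clearance = 3.416 + 0.16 + 0.23 = 3.806.
Steady-state concentration is inversely proportional to clearance, so the fold-change is 1 / 3.806 = 0.263.

0.263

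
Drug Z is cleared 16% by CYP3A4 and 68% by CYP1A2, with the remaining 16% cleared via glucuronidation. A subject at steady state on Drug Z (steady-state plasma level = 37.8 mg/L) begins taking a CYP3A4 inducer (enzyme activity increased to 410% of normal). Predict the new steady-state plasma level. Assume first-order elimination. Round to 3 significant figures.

25.3 mg/L

The CYP3A4 pathway (16% of clearance) is boosted to 4.1× activity: 0.16 × 4.1 = 0.656.
CYP1A2 (68%) and the residual 16% are unaffected.
New clearance relative to baseline: 0.656 + 0.68 + 0.16 = 1.496.
New steady-state plasma level = baseline ÷ relative clearance = 37.8 / 1.496 = 25.3 mg/L.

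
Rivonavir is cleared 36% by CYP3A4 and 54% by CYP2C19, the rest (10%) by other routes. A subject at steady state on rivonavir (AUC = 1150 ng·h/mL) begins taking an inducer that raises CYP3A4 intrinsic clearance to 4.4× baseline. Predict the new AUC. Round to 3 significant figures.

517 ng·h/mL

The CYP3A4 pathway (36% of clearance) rises to 4.4× activity: 0.36 × 4.4 = 1.584.
CYP2C19 (54%) and the residual 10% are unaffected.
CL_new/CL_old = 1.584 + 0.54 + 0.1 = 2.224.
AUC ∝ 1/CL, so new value = 1150 / 2.224 = 517 ng·h/mL.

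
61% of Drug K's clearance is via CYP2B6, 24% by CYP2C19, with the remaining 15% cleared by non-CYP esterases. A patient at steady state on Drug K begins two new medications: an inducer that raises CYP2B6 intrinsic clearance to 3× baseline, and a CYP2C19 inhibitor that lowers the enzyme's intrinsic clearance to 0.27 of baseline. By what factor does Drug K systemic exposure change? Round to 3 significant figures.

The CYP2B6 pathway (61% of clearance) is boosted to 3× activity: 0.61 × 3 = 1.83.
The CYP2C19 pathway (24% of clearance) is reduced to 0.27× activity: 0.24 × 0.27 = 0.0648.
Non-CYP routes (15%) are unchanged.
Relative clearance = 1.83 + 0.0648 + 0.15 = 2.0448.
Because systemic exposure varies inversely with clearance, the combined effect is 1 / 2.0448 = 0.489.

0.489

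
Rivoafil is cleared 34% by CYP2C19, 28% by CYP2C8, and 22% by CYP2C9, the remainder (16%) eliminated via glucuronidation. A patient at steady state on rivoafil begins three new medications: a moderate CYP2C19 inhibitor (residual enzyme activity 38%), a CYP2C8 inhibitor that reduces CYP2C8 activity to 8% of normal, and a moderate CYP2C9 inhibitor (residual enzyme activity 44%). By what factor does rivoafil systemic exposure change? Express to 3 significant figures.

2.45

CYP2C19: 0.34 × 0.38 = 0.1292
CYP2C8: 0.28 × 0.08 = 0.0224
CYP2C9: 0.22 × 0.44 = 0.0968
Other: 0.16 (unchanged)
Relative clearance = 0.1292 + 0.0224 + 0.0968 + 0.16 = 0.4084.
Systemic exposure ∝ 1/CL: fold-change = 1 / 0.4084 = 2.45.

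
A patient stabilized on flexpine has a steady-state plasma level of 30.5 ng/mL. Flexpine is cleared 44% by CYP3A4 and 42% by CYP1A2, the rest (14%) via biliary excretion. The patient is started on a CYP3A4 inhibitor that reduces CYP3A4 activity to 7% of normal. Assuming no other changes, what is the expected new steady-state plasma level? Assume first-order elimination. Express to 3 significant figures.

CYP3A4: 0.44 × 0.07 = 0.0308
CYP1A2: 0.42 (unchanged)
Other: 0.14 (unchanged)
New clearance relative to baseline: 0.0308 + 0.42 + 0.14 = 0.5908.
Steady-state plasma level ∝ 1/CL, so new value = 30.5 / 0.5908 = 51.6 ng/mL.

51.6 ng/mL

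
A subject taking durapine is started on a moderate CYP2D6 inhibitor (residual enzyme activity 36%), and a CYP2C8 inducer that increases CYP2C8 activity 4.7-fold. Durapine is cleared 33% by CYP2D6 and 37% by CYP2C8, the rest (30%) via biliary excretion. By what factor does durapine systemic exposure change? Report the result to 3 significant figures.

0.463

CYP2D6: 0.33 × 0.36 = 0.1188
CYP2C8: 0.37 × 4.7 = 1.739
Other: 0.3 (unchanged)
Relative clearance = 0.1188 + 1.739 + 0.3 = 2.1578.
Systemic exposure ∝ 1/CL: fold-change = 1 / 2.1578 = 0.463.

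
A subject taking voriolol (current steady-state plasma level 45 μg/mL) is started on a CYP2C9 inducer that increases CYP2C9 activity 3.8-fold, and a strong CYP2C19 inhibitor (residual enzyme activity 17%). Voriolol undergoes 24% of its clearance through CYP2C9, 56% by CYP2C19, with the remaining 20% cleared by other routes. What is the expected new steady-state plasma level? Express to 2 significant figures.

The CYP2C9 pathway (24% of clearance) rises to 3.8× activity: 0.24 × 3.8 = 0.912.
The CYP2C19 pathway (56% of clearance) drops to 0.17× activity: 0.56 × 0.17 = 0.0952.
Non-CYP routes (20%) are unchanged.
CL_new/CL_old = 0.912 + 0.0952 + 0.2 = 1.2072.
Dividing the baseline by the relative clearance: 45 / 1.2072 = 37 μg/mL.

37 μg/mL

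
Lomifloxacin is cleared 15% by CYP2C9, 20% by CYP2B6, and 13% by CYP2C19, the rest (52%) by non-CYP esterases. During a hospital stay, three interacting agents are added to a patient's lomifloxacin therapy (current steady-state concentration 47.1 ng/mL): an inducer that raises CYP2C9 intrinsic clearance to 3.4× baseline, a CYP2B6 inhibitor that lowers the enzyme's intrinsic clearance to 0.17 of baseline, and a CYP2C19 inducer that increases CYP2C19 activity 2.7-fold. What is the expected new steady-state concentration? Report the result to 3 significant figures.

33.3 ng/mL

CYP2C9: 0.15 × 3.4 = 0.51
CYP2B6: 0.2 × 0.17 = 0.034
CYP2C19: 0.13 × 2.7 = 0.351
Other: 0.52 (unchanged)
New clearance relative to baseline: 0.51 + 0.034 + 0.351 + 0.52 = 1.415.
Dividing the baseline by the relative clearance: 47.1 / 1.415 = 33.3 ng/mL.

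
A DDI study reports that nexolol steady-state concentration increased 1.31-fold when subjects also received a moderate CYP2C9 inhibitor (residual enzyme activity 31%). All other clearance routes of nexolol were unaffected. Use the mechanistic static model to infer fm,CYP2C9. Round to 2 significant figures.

0.34

Let x = fm,CYP2C9. Because steady-state concentration ∝ 1/CL, relative clearance fell to 1/1.31 = 0.7634.
Setting x·0.31 + (1 − x) = 0.7634 and solving: x = (0.7634 − 1)/(0.31 − 1) = 0.34.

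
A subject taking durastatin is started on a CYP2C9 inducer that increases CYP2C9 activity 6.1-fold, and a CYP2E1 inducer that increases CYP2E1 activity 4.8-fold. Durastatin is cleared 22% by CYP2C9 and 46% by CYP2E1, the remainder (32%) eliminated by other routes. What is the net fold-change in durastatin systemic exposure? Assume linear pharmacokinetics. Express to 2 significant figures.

CYP2C9: 0.22 × 6.1 = 1.342
CYP2E1: 0.46 × 4.8 = 2.208
Other: 0.32 (unchanged)
CL_new/CL_old = 1.342 + 2.208 + 0.32 = 3.87.
Net systemic exposure ratio = 1 / 3.87 = 0.26.

0.26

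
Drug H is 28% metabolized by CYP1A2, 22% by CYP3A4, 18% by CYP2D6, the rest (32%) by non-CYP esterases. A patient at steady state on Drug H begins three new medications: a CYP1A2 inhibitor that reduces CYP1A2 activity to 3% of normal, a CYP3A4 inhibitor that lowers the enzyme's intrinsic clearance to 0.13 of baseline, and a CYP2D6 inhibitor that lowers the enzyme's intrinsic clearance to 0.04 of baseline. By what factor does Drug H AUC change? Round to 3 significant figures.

The CYP1A2 pathway (28% of clearance) drops to 0.03× activity: 0.28 × 0.03 = 0.0084.
The CYP3A4 pathway (22% of clearance) falls to 0.13× activity: 0.22 × 0.13 = 0.0286.
The CYP2D6 pathway (18% of clearance) is reduced to 0.04× activity: 0.18 × 0.04 = 0.0072.
Non-CYP routes (32%) are unchanged.
New clearance relative to baseline: 0.0084 + 0.0286 + 0.0072 + 0.32 = 0.3642.
AUC ∝ 1/CL: fold-change = 1 / 0.3642 = 2.75.

2.75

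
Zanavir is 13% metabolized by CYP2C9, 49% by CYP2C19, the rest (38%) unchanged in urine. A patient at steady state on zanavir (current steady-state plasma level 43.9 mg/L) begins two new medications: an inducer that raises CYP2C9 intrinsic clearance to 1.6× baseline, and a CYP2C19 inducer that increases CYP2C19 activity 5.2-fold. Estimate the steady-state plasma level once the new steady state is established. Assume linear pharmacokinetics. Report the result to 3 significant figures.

CYP2C9: 0.13 × 1.6 = 0.208
CYP2C19: 0.49 × 5.2 = 2.548
Other: 0.38 (unchanged)
New clearance relative to baseline: 0.208 + 2.548 + 0.38 = 3.136.
Steady-state plasma level ∝ 1/CL: new value = 43.9 / 3.136 = 14.0 mg/L.

14.0 mg/L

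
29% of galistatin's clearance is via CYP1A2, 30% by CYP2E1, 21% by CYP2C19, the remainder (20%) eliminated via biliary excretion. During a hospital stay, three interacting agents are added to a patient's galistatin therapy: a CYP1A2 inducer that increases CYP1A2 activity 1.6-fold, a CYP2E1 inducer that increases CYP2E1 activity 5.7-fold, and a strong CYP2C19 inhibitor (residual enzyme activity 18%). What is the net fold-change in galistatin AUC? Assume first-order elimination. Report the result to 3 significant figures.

CYP1A2: 0.29 × 1.6 = 0.464
CYP2E1: 0.3 × 5.7 = 1.71
CYP2C19: 0.21 × 0.18 = 0.0378
Other: 0.2 (unchanged)
CL_new/CL_old = 0.464 + 1.71 + 0.0378 + 0.2 = 2.4118.
AUC ∝ 1/CL: fold-change = 1 / 2.4118 = 0.415.

0.415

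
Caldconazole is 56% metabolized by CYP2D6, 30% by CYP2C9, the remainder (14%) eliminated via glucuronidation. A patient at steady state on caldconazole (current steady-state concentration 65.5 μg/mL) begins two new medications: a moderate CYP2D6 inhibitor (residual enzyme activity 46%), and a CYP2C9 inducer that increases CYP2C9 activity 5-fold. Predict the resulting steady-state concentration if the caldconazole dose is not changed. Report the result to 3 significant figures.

The CYP2D6 pathway (56% of clearance) drops to 0.46× activity: 0.56 × 0.46 = 0.2576.
The CYP2C9 pathway (30% of clearance) increases to 5× activity: 0.3 × 5 = 1.5.
The remaining 14% of clearance is unaffected.
CL_new/CL_old = 0.2576 + 1.5 + 0.14 = 1.8976.
New steady-state concentration = 65.5 / 1.8976 = 34.5 μg/mL (concentration scales inversely with clearance).

34.5 μg/mL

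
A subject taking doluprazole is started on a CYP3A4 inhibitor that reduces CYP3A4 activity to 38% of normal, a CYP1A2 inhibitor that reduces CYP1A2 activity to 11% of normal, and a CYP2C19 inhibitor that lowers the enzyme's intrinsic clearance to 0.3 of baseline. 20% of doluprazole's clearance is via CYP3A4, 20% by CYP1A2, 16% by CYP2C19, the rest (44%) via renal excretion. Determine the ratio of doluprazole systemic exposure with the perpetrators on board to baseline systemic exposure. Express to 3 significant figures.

1.71

CYP3A4: 0.2 × 0.38 = 0.076
CYP1A2: 0.2 × 0.11 = 0.022
CYP2C19: 0.16 × 0.3 = 0.048
Other: 0.44 (unchanged)
CL_new/CL_old = 0.076 + 0.022 + 0.048 + 0.44 = 0.586.
Systemic exposure ∝ 1/CL: fold-change = 1 / 0.586 = 1.71.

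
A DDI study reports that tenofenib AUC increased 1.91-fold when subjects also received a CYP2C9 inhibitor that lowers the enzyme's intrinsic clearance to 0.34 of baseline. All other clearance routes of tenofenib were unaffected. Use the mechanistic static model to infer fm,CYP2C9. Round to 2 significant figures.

0.72

CL'/CL = 1 / 1.91 = 0.5236
0.34·fm + (1 − fm) = 0.5236
fm = (0.5236 − 1) / (0.34 − 1) = 0.72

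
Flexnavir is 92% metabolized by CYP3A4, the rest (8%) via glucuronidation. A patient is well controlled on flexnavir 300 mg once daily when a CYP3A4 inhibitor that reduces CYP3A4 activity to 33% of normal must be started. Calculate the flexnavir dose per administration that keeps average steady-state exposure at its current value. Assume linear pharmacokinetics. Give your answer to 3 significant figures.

The CYP3A4 pathway (92% of clearance) falls to 0.33× activity: 0.92 × 0.33 = 0.3036.
Non-CYP routes (8%) are unchanged.
Relative clearance = 0.3036 + 0.08 = 0.3836.
Css,avg = (dose rate)/CL, so holding Css fixed requires dose ∝ CL: 300 × 0.3836 = 115 mg.

115 mg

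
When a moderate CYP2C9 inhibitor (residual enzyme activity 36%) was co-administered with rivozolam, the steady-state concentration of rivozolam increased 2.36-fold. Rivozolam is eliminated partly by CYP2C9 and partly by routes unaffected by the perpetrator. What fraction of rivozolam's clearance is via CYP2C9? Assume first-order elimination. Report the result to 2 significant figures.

0.90

CL'/CL = 1 / 2.36 = 0.4237
0.36·fm + (1 − fm) = 0.4237
fm = (0.4237 − 1) / (0.36 − 1) = 0.90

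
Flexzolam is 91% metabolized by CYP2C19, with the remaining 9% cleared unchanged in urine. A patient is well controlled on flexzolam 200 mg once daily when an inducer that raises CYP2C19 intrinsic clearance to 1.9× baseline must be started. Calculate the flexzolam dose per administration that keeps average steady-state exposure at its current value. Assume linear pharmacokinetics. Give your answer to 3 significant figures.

The CYP2C19 pathway (91% of clearance) is boosted to 1.9× activity: 0.91 × 1.9 = 1.729.
Non-CYP routes (9%) are unchanged.
Relative clearance = 1.729 + 0.09 = 1.819.
Css,avg = (dose rate)/CL, so holding Css fixed requires dose ∝ CL: 200 × 1.819 = 364 mg.

364 mg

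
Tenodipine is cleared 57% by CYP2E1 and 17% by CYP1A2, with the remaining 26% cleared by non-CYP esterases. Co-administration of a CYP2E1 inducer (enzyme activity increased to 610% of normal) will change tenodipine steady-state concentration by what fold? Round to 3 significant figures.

The CYP2E1 pathway (57% of clearance) is boosted to 6.1× activity: 0.57 × 6.1 = 3.477.
CYP1A2 (17%) and the residual 26% are unaffected.
Relative clearance = 3.477 + 0.17 + 0.26 = 3.907.
Steady-state concentration ratio = CL_old/CL_new = 1 / 3.907 = 0.256.

0.256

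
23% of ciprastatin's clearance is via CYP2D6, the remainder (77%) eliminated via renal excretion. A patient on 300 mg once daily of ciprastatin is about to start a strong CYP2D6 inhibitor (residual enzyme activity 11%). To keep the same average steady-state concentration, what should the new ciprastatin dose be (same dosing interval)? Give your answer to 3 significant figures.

The CYP2D6 pathway (23% of clearance) drops to 0.11× activity: 0.23 × 0.11 = 0.0253.
The remaining 77% of clearance is unaffected.
CL_new/CL_old = 0.0253 + 0.77 = 0.7953.
To maintain the same steady-state level, dose must scale with clearance: new dose = 300 × 0.7953 = 239 mg.

239 mg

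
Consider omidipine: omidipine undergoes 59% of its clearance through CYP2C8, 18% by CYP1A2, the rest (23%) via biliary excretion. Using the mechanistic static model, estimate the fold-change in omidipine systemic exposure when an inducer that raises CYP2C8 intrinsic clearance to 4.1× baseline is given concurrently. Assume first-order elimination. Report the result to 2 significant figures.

0.35

The CYP2C8 pathway (59% of clearance) increases to 4.1× activity: 0.59 × 4.1 = 2.419.
CYP1A2 (18%) and the residual 23% are unaffected.
Relative clearance = 2.419 + 0.18 + 0.23 = 2.829.
Since systemic exposure ∝ 1/CL, the ratio is 1 / 2.829 = 0.35.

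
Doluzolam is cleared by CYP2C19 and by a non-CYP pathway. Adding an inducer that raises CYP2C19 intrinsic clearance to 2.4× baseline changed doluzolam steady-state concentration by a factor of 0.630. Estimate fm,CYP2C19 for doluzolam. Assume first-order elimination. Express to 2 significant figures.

0.42

CL'/CL = 1 / 0.630 = 1.587
2.4·fm + (1 − fm) = 1.587
fm = (1.587 − 1) / (2.4 − 1) = 0.42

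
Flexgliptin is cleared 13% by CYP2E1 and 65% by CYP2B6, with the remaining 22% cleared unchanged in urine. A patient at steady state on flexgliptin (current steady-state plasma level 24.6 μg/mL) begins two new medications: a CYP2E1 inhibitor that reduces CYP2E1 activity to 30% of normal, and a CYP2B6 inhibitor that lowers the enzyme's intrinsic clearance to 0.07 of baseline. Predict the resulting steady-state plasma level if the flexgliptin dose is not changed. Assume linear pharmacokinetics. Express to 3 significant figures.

80.8 μg/mL

CYP2E1: 0.13 × 0.3 = 0.039
CYP2B6: 0.65 × 0.07 = 0.0455
Other: 0.22 (unchanged)
New clearance relative to baseline: 0.039 + 0.0455 + 0.22 = 0.3045.
Dividing the baseline by the relative clearance: 24.6 / 0.3045 = 80.8 μg/mL.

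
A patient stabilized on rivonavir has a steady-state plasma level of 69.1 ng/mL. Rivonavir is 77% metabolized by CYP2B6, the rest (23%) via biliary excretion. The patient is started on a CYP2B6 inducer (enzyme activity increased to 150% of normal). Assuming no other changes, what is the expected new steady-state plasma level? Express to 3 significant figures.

49.9 ng/mL

The CYP2B6 pathway (77% of clearance) is boosted to 1.5× activity: 0.77 × 1.5 = 1.155.
The remaining 23% of clearance is unaffected.
Relative clearance = 1.155 + 0.23 = 1.385.
With dosing unchanged, steady-state plasma level scales as 1/CL: 69.1 / 1.385 = 49.9 ng/mL.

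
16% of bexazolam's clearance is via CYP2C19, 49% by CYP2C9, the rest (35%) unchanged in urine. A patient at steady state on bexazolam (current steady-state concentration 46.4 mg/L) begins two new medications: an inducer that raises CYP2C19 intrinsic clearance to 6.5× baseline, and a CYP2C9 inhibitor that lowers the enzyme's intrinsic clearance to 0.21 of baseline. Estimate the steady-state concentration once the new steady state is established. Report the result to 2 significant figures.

31 mg/L

The CYP2C19 pathway (16% of clearance) increases to 6.5× activity: 0.16 × 6.5 = 1.04.
The CYP2C9 pathway (49% of clearance) is reduced to 0.21× activity: 0.49 × 0.21 = 0.1029.
Non-CYP routes (35%) are unchanged.
CL_new/CL_old = 1.04 + 0.1029 + 0.35 = 1.4929.
New steady-state concentration = 46.4 / 1.4929 = 31 mg/L (concentration scales inversely with clearance).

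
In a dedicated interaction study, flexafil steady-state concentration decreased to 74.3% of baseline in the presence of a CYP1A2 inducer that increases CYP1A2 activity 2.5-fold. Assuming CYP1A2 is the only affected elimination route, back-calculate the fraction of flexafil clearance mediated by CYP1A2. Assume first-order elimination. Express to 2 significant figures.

CL'/CL = 1 / 0.743 = 1.346
2.5·fm + (1 − fm) = 1.346
fm = (1.346 − 1) / (2.5 − 1) = 0.23

0.23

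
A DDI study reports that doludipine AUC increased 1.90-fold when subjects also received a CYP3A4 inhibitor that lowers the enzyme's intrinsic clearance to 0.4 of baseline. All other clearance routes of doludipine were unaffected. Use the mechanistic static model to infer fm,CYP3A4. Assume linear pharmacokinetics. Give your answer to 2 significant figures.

0.79

Let x = fm,CYP3A4. Because AUC ∝ 1/CL, relative clearance fell to 1/1.90 = 0.5263.
Setting x·0.4 + (1 − x) = 0.5263 and solving: x = (0.5263 − 1)/(0.4 − 1) = 0.79.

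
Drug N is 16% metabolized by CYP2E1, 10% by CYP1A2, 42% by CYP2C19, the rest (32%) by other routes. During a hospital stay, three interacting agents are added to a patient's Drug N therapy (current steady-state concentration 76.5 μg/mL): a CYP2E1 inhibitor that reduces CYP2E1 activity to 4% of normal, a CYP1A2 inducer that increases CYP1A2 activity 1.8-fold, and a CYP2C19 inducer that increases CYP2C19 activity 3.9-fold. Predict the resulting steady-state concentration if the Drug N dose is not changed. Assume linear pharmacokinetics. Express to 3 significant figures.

35.7 μg/mL

CYP2E1: 0.16 × 0.04 = 0.0064
CYP1A2: 0.1 × 1.8 = 0.18
CYP2C19: 0.42 × 3.9 = 1.638
Other: 0.32 (unchanged)
New clearance relative to baseline: 0.0064 + 0.18 + 1.638 + 0.32 = 2.1444.
Dividing the baseline by the relative clearance: 76.5 / 2.1444 = 35.7 μg/mL.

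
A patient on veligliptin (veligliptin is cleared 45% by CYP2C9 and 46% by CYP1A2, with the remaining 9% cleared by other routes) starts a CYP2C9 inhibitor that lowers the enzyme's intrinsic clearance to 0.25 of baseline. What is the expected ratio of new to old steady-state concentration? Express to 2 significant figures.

CYP2C9: 0.45 × 0.25 = 0.1125
CYP1A2: 0.46 (unchanged)
Other: 0.09 (unchanged)
CL_new/CL_old = 0.1125 + 0.46 + 0.09 = 0.6625.
Steady-state concentration ratio = CL_old/CL_new = 1 / 0.6625 = 1.5.

1.5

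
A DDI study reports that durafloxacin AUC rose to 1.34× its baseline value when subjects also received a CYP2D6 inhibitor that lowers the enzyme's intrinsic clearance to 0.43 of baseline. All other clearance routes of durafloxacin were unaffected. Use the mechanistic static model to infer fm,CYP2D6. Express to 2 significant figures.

0.45

Write x for the fraction cleared via CYP2D6. The observed AUC change means clearance fell to 1/1.34 = 0.7463 of baseline.
Setting x·0.43 + (1 − x) = 0.7463 and solving: x = (0.7463 − 1)/(0.43 − 1) = 0.45.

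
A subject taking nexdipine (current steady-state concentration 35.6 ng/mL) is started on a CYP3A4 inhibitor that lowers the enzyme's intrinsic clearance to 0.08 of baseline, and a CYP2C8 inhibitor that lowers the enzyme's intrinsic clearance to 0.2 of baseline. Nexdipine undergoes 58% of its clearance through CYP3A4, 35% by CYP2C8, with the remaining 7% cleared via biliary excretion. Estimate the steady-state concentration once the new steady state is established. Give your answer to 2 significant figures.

1.9 × 10² ng/mL

CYP3A4: 0.58 × 0.08 = 0.0464
CYP2C8: 0.35 × 0.2 = 0.07
Other: 0.07 (unchanged)
Relative clearance = 0.0464 + 0.07 + 0.07 = 0.1864.
Steady-state concentration ∝ 1/CL: new value = 35.6 / 0.1864 = 1.9 × 10² ng/mL.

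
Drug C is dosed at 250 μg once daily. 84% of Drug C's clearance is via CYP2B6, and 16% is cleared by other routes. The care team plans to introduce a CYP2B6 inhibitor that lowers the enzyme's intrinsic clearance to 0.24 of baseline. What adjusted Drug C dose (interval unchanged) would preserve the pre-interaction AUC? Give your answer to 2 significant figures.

CYP2B6: 0.84 × 0.24 = 0.2016
Other: 0.16 (unchanged)
CL_new/CL_old = 0.2016 + 0.16 = 0.3616.
To maintain the same steady-state level, dose must scale with clearance: new dose = 250 × 0.3616 = 90 μg.

90 μg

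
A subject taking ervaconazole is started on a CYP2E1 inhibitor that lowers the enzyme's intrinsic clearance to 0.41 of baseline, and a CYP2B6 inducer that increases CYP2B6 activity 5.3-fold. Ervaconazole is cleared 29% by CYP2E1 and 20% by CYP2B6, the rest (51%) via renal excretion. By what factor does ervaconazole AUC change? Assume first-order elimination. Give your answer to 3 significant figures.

0.592

CYP2E1: 0.29 × 0.41 = 0.1189
CYP2B6: 0.2 × 5.3 = 1.06
Other: 0.51 (unchanged)
CL_new/CL_old = 0.1189 + 1.06 + 0.51 = 1.6889.
Net AUC ratio = 1 / 1.6889 = 0.592.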